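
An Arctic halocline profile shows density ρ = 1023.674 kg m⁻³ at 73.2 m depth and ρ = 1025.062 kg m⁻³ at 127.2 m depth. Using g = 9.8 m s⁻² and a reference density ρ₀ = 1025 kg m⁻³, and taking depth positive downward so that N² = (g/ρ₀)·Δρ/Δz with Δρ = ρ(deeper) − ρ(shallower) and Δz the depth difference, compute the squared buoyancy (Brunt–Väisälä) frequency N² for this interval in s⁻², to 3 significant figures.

2.46 × 10⁻⁴ s⁻²

Δρ = 1025.062 − 1023.674 = 1.388 kg m⁻³ over Δz = 127.2 − 73.2 = 54 m.
N² = (9.8/1025) × (1.388/54) = 2.4575 × 10⁻⁴ s⁻² ≈ 2.46 × 10⁻⁴ s⁻².
Since Δρ > 0 the layer is stably stratified.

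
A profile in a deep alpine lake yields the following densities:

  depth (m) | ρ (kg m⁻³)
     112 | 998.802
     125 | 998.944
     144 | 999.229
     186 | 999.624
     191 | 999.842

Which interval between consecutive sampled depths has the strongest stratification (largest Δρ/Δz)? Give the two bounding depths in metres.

186–191 m

Compute the density gradient over each adjacent pair:
  112–125 m: Δρ/Δz = 0.142/13 = 0.011 kg m⁻⁴
  125–144 m: Δρ/Δz = 0.285/19 = 0.015 kg m⁻⁴
  144–186 m: Δρ/Δz = 0.395/42 = 9.4 × 10⁻³ kg m⁻⁴
  186–191 m: Δρ/Δz = 0.218/5 = 0.044 kg m⁻⁴
The largest gradient is in the 186–191 m interval — the pycnocline.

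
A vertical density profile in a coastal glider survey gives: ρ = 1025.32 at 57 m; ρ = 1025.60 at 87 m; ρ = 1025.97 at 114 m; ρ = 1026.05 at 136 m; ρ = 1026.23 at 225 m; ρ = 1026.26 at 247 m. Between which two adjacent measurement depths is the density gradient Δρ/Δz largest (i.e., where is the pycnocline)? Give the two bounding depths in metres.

Compute the density gradient over each adjacent pair:
  57–87 m: Δρ/Δz = 0.28/30 = 9.3 × 10⁻³ kg m⁻⁴
  87–114 m: Δρ/Δz = 0.37/27 = 0.014 kg m⁻⁴
  114–136 m: Δρ/Δz = 0.08/22 = 3.6 × 10⁻³ kg m⁻⁴
  136–225 m: Δρ/Δz = 0.18/89 = 2.0 × 10⁻³ kg m⁻⁴
  225–247 m: Δρ/Δz = 0.03/22 = 1.4 × 10⁻³ kg m⁻⁴
The largest gradient is in the 87–114 m interval — the pycnocline.

87–114 m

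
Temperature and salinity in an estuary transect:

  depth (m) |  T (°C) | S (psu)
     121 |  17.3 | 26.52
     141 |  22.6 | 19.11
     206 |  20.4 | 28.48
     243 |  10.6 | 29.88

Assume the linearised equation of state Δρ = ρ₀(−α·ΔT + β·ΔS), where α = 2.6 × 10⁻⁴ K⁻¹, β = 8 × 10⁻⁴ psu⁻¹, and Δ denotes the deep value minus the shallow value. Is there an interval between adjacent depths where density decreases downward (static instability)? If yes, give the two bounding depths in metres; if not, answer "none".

121–141 m

Evaluate Δρ/ρ₀ = −αΔT + βΔS across each adjacent pair:
  121–141 m: −αΔT+βΔS = −(2.6 × 10⁻⁴)(+5.3)+(8 × 10⁻⁴)(-7.41) = -7.3 × 10⁻³ → UNSTABLE
  141–206 m: −αΔT+βΔS = −(2.6 × 10⁻⁴)(-2.2)+(8 × 10⁻⁴)(+9.37) = 8.1 × 10⁻³ → stable
  206–243 m: −αΔT+βΔS = −(2.6 × 10⁻⁴)(-9.8)+(8 × 10⁻⁴)(+1.40) = 3.7 × 10⁻³ → stable
The 121–141 m interval has Δρ < 0: lighter water underlies denser water.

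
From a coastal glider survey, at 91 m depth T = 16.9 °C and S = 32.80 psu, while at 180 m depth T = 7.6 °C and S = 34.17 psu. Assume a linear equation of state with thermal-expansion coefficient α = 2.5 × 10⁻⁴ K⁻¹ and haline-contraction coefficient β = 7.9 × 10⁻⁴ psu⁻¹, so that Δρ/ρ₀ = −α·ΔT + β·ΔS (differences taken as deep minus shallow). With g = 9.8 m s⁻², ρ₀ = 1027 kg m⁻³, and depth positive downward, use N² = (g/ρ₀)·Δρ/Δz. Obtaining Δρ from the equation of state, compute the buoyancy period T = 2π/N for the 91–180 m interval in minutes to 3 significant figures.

ΔT = -9.3 K, ΔS = +1.37 psu (deep − shallow).
Δρ/ρ₀ = −αΔT + βΔS = 2.325 × 10⁻³ + 1.0823 × 10⁻³ = 3.4073 × 10⁻³, so Δρ ≈ 3.499 kg m⁻³.
N² = (g/ρ₀)·Δρ/Δz = g·(Δρ/ρ₀)/Δz = 9.8 × 3.4073 × 10⁻³ / 89 = 3.7519 × 10⁻⁴ s⁻².
N = √(3.7519 × 10⁻⁴) = 0.019370 rad s⁻¹ → T = 2π/N = 324.38 s = 5.4063 min ≈ 5.41 min.

5.41 min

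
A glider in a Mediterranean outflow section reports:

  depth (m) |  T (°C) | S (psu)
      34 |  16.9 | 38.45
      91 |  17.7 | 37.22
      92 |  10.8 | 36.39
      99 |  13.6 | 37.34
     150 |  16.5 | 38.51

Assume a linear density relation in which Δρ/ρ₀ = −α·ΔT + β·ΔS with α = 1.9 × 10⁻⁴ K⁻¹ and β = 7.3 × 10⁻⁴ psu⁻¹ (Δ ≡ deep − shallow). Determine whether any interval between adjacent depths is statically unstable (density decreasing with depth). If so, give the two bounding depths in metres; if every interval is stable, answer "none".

Evaluate Δρ/ρ₀ = −αΔT + βΔS across each adjacent pair:
  34–91 m: −αΔT+βΔS = −(1.9 × 10⁻⁴)(+0.8)+(7.3 × 10⁻⁴)(-1.23) = -1.0 × 10⁻³ → UNSTABLE
  91–92 m: −αΔT+βΔS = −(1.9 × 10⁻⁴)(-6.9)+(7.3 × 10⁻⁴)(-0.83) = 7.1 × 10⁻⁴ → stable
  92–99 m: −αΔT+βΔS = −(1.9 × 10⁻⁴)(+2.8)+(7.3 × 10⁻⁴)(+0.95) = 1.6 × 10⁻⁴ → stable
  99–150 m: −αΔT+βΔS = −(1.9 × 10⁻⁴)(+2.9)+(7.3 × 10⁻⁴)(+1.17) = 3.0 × 10⁻⁴ → stable
The 34–91 m interval has Δρ < 0: lighter water underlies denser water.

34–91 m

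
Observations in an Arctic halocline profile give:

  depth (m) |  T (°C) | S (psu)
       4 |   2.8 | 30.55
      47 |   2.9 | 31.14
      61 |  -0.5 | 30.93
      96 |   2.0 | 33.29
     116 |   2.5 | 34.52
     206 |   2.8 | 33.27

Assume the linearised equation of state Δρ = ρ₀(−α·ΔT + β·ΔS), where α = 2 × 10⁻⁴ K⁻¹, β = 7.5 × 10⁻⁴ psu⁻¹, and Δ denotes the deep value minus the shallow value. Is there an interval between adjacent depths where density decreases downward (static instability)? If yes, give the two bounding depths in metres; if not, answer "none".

116–206 m

Evaluate Δρ/ρ₀ = −αΔT + βΔS across each adjacent pair:
  4–47 m: −αΔT+βΔS = −(2 × 10⁻⁴)(+0.1)+(7.5 × 10⁻⁴)(+0.59) = 4.2 × 10⁻⁴ → stable
  47–61 m: −αΔT+βΔS = −(2 × 10⁻⁴)(-3.4)+(7.5 × 10⁻⁴)(-0.21) = 5.2 × 10⁻⁴ → stable
  61–96 m: −αΔT+βΔS = −(2 × 10⁻⁴)(+2.5)+(7.5 × 10⁻⁴)(+2.36) = 1.3 × 10⁻³ → stable
  96–116 m: −αΔT+βΔS = −(2 × 10⁻⁴)(+0.5)+(7.5 × 10⁻⁴)(+1.23) = 8.2 × 10⁻⁴ → stable
  116–206 m: −αΔT+βΔS = −(2 × 10⁻⁴)(+0.3)+(7.5 × 10⁻⁴)(-1.25) = -1.0 × 10⁻³ → UNSTABLE
The 116–206 m interval has Δρ < 0: lighter water underlies denser water.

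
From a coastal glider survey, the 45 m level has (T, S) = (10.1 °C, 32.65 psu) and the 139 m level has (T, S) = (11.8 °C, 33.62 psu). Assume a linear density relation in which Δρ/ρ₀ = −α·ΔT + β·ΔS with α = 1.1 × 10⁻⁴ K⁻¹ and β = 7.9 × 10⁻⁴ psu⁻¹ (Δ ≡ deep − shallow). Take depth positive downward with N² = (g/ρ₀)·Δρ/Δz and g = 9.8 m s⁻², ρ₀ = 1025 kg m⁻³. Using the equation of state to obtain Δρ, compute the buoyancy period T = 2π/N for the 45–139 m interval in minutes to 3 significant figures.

13.5 min

ΔT = +1.7 K, ΔS = +0.97 psu (deep − shallow).
Δρ/ρ₀ = −αΔT + βΔS = -1.87 × 10⁻⁴ + 7.663 × 10⁻⁴ = 5.793 × 10⁻⁴, so Δρ ≈ 0.5938 kg m⁻³.
N² = (g/ρ₀)·Δρ/Δz = g·(Δρ/ρ₀)/Δz = 9.8 × 5.793 × 10⁻⁴ / 94 = 6.0395 × 10⁻⁵ s⁻².
N = √(6.0395 × 10⁻⁵) = 7.7714 × 10⁻³ rad s⁻¹ → T = 2π/N = 808.50 s = 13.475 min ≈ 13.5 min.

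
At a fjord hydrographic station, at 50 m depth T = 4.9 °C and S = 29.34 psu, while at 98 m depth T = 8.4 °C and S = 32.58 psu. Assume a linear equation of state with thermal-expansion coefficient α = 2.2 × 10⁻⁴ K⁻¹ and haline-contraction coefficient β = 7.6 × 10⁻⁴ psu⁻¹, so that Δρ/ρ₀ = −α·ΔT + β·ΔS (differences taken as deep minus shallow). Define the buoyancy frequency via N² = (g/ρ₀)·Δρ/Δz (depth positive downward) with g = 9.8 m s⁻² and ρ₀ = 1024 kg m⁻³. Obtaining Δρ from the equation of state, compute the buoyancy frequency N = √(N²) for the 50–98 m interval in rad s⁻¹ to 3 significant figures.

ΔT = +3.5 K, ΔS = +3.24 psu (deep − shallow).
Δρ/ρ₀ = −αΔT + βΔS = -7.70 × 10⁻⁴ + 2.4624 × 10⁻³ = 1.6924 × 10⁻³, so Δρ ≈ 1.733 kg m⁻³.
N² = (g/ρ₀)·Δρ/Δz = g·(Δρ/ρ₀)/Δz = 9.8 × 1.6924 × 10⁻³ / 48 = 3.4553 × 10⁻⁴ s⁻².
N = √(3.4553 × 10⁻⁴) = 0.018588 rad s⁻¹ ≈ 0.0186 rad s⁻¹.

0.0186 rad s⁻¹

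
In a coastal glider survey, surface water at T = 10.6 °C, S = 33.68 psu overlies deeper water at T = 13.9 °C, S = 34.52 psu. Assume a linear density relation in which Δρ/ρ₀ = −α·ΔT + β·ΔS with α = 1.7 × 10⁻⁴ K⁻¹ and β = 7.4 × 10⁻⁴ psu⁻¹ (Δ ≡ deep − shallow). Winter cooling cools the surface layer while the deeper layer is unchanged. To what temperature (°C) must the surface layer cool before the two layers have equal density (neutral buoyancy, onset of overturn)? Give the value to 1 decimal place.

10.2 °C

Neutral buoyancy requires Δρ = 0, i.e. −α(T_deep − T_surf′) + β(S_deep − S_surf) = 0.
T_surf′ = T_deep − (β/α)·ΔS = 13.9 − (7.4 × 10⁻⁴/1.7 × 10⁻⁴)·(+0.84) = 10.244 °C.
Cooling required: 10.6 − (10.244) = 0.356 °C.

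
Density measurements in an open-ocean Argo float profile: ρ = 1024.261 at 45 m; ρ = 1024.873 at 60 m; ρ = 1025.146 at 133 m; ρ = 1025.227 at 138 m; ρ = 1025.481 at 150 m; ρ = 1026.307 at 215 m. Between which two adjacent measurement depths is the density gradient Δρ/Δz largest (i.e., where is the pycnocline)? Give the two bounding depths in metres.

Compute the density gradient over each adjacent pair:
  45–60 m: Δρ/Δz = 0.612/15 = 0.041 kg m⁻⁴
  60–133 m: Δρ/Δz = 0.273/73 = 3.7 × 10⁻³ kg m⁻⁴
  133–138 m: Δρ/Δz = 0.081/5 = 0.016 kg m⁻⁴
  138–150 m: Δρ/Δz = 0.254/12 = 0.021 kg m⁻⁴
  150–215 m: Δρ/Δz = 0.826/65 = 0.013 kg m⁻⁴
The largest gradient is in the 45–60 m interval — the pycnocline.

45–60 m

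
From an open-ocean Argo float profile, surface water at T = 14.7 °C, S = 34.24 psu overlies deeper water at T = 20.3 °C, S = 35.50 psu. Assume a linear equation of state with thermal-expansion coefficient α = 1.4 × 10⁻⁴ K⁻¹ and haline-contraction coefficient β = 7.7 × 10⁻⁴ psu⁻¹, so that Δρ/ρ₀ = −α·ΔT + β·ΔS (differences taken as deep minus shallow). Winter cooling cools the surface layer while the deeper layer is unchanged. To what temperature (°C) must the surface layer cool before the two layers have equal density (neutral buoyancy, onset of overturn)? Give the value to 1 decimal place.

13.4 °C

Neutral buoyancy requires Δρ = 0, i.e. −α(T_deep − T_surf′) + β(S_deep − S_surf) = 0.
T_surf′ = T_deep − (β/α)·ΔS = 20.3 − (7.7 × 10⁻⁴/1.4 × 10⁻⁴)·(+1.26) = 13.370 °C.
Cooling required: 14.7 − (13.370) = 1.330 °C.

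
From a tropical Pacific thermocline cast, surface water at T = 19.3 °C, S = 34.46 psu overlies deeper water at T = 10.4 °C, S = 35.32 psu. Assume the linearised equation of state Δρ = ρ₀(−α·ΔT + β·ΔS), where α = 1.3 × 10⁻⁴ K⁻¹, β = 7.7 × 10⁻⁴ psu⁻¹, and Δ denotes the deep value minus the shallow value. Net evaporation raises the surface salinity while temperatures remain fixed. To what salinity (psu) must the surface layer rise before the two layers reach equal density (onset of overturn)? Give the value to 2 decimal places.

Neutral buoyancy requires −α(T_deep − T_surf) + β(S_deep − S_surf′) = 0.
S_surf′ = S_deep − (α/β)·ΔT = 35.32 − (1.3 × 10⁻⁴/7.7 × 10⁻⁴)·(-8.9) = 36.8226 psu.
Increase required: 36.8226 − 34.46 = 2.3626 psu.

36.82 psu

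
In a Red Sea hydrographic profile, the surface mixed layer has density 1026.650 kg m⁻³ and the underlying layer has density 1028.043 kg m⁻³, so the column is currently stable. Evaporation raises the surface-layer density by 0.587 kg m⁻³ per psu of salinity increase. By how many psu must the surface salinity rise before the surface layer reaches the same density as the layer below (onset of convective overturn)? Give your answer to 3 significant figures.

Density deficit of the surface layer: 1028.043 − 1026.650 = 1.393 kg m⁻³.
Required change = 1.393 / 0.587 = 2.37 psu.

2.37 psu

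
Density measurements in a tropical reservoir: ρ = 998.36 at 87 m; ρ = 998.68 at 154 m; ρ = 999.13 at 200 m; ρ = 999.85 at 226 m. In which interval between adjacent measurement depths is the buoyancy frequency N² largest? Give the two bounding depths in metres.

Compute the density gradient over each adjacent pair:
  87–154 m: Δρ/Δz = 0.32/67 = 4.8 × 10⁻³ kg m⁻⁴
  154–200 m: Δρ/Δz = 0.45/46 = 9.8 × 10⁻³ kg m⁻⁴
  200–226 m: Δρ/Δz = 0.72/26 = 0.028 kg m⁻⁴
The largest gradient is in the 200–226 m interval — the pycnocline.

200–226 m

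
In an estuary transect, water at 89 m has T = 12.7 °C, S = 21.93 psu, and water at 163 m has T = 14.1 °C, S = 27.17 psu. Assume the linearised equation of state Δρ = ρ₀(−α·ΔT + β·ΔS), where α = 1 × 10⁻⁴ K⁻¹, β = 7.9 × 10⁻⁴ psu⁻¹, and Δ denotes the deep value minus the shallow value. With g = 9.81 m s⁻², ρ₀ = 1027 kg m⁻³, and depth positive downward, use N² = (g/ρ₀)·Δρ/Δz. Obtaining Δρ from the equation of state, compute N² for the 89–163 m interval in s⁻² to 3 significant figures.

ΔT = +1.4 K, ΔS = +5.24 psu (deep − shallow).
Δρ/ρ₀ = −αΔT + βΔS = -1.40 × 10⁻⁴ + 4.1396 × 10⁻³ = 3.9996 × 10⁻³, so Δρ ≈ 4.108 kg m⁻³.
N² = (g/ρ₀)·Δρ/Δz = g·(Δρ/ρ₀)/Δz = 9.81 × 3.9996 × 10⁻³ / 74 = 5.3022 × 10⁻⁴ s⁻² ≈ 5.30 × 10⁻⁴ s⁻².

5.30 × 10⁻⁴ s⁻²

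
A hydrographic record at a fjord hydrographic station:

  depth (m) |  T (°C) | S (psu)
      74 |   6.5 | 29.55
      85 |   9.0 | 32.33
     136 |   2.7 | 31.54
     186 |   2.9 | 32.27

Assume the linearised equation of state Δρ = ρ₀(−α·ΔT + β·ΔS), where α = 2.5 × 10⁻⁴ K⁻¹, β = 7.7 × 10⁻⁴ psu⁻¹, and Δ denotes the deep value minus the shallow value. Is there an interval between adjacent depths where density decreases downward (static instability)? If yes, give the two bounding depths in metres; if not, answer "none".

Evaluate Δρ/ρ₀ = −αΔT + βΔS across each adjacent pair:
  74–85 m: −αΔT+βΔS = −(2.5 × 10⁻⁴)(+2.5)+(7.7 × 10⁻⁴)(+2.78) = 1.5 × 10⁻³ → stable
  85–136 m: −αΔT+βΔS = −(2.5 × 10⁻⁴)(-6.3)+(7.7 × 10⁻⁴)(-0.79) = 9.7 × 10⁻⁴ → stable
  136–186 m: −αΔT+βΔS = −(2.5 × 10⁻⁴)(+0.2)+(7.7 × 10⁻⁴)(+0.73) = 5.1 × 10⁻⁴ → stable
Every interval has Δρ > 0: the column is stably stratified throughout.

none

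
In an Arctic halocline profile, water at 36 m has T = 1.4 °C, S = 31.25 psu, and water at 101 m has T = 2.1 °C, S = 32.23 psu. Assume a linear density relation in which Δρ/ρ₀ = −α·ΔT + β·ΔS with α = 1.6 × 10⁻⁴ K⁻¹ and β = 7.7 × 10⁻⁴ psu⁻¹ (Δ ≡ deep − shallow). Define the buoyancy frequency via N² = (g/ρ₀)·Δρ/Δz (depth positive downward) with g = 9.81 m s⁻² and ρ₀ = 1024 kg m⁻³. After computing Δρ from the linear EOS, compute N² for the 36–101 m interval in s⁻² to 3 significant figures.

ΔT = +0.7 K, ΔS = +0.98 psu (deep − shallow).
Δρ/ρ₀ = −αΔT + βΔS = -1.12 × 10⁻⁴ + 7.546 × 10⁻⁴ = 6.426 × 10⁻⁴, so Δρ ≈ 0.6580 kg m⁻³.
N² = (g/ρ₀)·Δρ/Δz = g·(Δρ/ρ₀)/Δz = 9.81 × 6.426 × 10⁻⁴ / 65 = 9.6983 × 10⁻⁵ s⁻² ≈ 9.70 × 10⁻⁵ s⁻².

9.70 × 10⁻⁵ s⁻²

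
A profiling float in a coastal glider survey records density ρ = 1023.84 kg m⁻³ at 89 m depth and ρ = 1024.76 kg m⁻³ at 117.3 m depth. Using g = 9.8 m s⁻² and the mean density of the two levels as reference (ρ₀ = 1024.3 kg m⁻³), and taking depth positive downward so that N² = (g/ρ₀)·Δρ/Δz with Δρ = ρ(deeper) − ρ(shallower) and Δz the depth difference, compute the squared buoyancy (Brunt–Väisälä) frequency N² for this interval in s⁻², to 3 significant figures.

3.11 × 10⁻⁴ s⁻²

Δρ = 1024.76 − 1023.84 = 0.92 kg m⁻³ over Δz = 117.3 − 89 = 28.3 m.
N² = (9.8/1024.3) × (0.92/28.3) = 3.1103 × 10⁻⁴ s⁻² ≈ 3.11 × 10⁻⁴ s⁻².
N² > 0, so the interval is statically stable.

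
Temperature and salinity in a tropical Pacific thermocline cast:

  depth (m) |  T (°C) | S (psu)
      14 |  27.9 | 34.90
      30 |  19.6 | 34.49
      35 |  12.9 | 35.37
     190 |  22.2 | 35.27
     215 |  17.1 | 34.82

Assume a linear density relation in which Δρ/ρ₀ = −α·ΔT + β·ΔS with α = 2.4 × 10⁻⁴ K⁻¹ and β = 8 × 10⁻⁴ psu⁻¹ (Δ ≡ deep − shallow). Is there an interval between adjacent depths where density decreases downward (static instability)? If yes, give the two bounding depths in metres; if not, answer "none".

35–190 m

Evaluate Δρ/ρ₀ = −αΔT + βΔS across each adjacent pair:
  14–30 m: −αΔT+βΔS = −(2.4 × 10⁻⁴)(-8.3)+(8 × 10⁻⁴)(-0.41) = 1.7 × 10⁻³ → stable
  30–35 m: −αΔT+βΔS = −(2.4 × 10⁻⁴)(-6.7)+(8 × 10⁻⁴)(+0.88) = 2.3 × 10⁻³ → stable
  35–190 m: −αΔT+βΔS = −(2.4 × 10⁻⁴)(+9.3)+(8 × 10⁻⁴)(-0.10) = -2.3 × 10⁻³ → UNSTABLE
  190–215 m: −αΔT+βΔS = −(2.4 × 10⁻⁴)(-5.1)+(8 × 10⁻⁴)(-0.45) = 8.6 × 10⁻⁴ → stable
The 35–190 m interval has Δρ < 0: lighter water underlies denser water.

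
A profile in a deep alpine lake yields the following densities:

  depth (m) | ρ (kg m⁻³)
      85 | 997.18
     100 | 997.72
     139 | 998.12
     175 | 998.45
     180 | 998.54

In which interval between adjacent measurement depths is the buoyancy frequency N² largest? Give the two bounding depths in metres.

85–100 m

Compute the density gradient over each adjacent pair:
  85–100 m: Δρ/Δz = 0.54/15 = 0.036 kg m⁻⁴
  100–139 m: Δρ/Δz = 0.40/39 = 0.010 kg m⁻⁴
  139–175 m: Δρ/Δz = 0.33/36 = 9.2 × 10⁻³ kg m⁻⁴
  175–180 m: Δρ/Δz = 0.09/5 = 0.018 kg m⁻⁴
The largest gradient is in the 85–100 m interval — the pycnocline.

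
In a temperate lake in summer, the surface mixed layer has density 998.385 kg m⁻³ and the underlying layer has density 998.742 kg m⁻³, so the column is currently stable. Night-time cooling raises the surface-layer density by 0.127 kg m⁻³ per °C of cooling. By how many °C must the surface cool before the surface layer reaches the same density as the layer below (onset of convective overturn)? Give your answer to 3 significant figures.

Density deficit of the surface layer: 998.742 − 998.385 = 0.357 kg m⁻³.
Required change = 0.357 / 0.127 = 2.81 °C.

2.81 °C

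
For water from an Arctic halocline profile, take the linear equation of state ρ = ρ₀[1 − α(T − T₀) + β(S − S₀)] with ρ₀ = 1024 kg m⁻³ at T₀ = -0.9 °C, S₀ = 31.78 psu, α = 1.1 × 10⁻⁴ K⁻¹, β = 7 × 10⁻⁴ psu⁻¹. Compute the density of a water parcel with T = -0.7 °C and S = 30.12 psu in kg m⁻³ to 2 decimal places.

1022.79 kg m⁻³

T − T₀ = +0.2 K, S − S₀ = -1.66 psu.
Bracket = 1 − α·(+0.2) + β·(-1.66) = 1 + (-1.184 × 10⁻³) = 0.9988160.
ρ = 1024 × 0.9988160 = 1022.79 kg m⁻³.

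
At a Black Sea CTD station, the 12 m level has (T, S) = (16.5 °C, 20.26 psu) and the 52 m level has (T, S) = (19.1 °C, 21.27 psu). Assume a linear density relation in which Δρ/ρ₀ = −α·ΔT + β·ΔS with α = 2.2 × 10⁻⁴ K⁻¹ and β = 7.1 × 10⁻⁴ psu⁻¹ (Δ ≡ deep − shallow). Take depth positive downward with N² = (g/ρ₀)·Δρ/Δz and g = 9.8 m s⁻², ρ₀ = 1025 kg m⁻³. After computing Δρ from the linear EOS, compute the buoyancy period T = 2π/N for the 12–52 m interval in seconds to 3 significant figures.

1.05 × 10³ s

ΔT = +2.6 K, ΔS = +1.01 psu (deep − shallow).
Δρ/ρ₀ = −αΔT + βΔS = -5.72 × 10⁻⁴ + 7.171 × 10⁻⁴ = 1.451 × 10⁻⁴, so Δρ ≈ 0.1487 kg m⁻³.
N² = (g/ρ₀)·Δρ/Δz = g·(Δρ/ρ₀)/Δz = 9.8 × 1.451 × 10⁻⁴ / 40 = 3.5550 × 10⁻⁵ s⁻².
N = √(3.5550 × 10⁻⁵) = 5.9624 × 10⁻³ rad s⁻¹ → T = 2π/N = 1.0538 × 10³ s ≈ 1.05 × 10³ s.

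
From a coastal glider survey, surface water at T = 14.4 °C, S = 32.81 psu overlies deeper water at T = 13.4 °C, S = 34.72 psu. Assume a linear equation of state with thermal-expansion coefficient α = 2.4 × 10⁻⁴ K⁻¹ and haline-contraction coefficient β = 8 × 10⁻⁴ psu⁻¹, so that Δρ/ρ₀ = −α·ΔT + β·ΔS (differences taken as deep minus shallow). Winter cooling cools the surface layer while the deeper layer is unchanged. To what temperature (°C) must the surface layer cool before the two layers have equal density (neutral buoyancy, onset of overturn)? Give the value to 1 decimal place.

7.0 °C

Neutral buoyancy requires Δρ = 0, i.e. −α(T_deep − T_surf′) + β(S_deep − S_surf) = 0.
T_surf′ = T_deep − (β/α)·ΔS = 13.4 − (8 × 10⁻⁴/2.4 × 10⁻⁴)·(+1.91) = 7.033 °C.
Cooling required: 14.4 − (7.033) = 7.367 °C.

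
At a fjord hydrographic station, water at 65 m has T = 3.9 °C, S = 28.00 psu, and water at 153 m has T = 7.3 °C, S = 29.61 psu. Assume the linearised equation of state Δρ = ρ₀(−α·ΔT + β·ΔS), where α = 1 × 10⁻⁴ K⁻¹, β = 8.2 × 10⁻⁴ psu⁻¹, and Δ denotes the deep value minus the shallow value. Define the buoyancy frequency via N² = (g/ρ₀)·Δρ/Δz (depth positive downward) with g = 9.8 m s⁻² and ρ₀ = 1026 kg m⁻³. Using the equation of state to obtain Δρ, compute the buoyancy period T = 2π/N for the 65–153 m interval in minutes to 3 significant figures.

ΔT = +3.4 K, ΔS = +1.61 psu (deep − shallow).
Δρ/ρ₀ = −αΔT + βΔS = -3.40 × 10⁻⁴ + 1.3202 × 10⁻³ = 9.802 × 10⁻⁴, so Δρ ≈ 1.006 kg m⁻³.
N² = (g/ρ₀)·Δρ/Δz = g·(Δρ/ρ₀)/Δz = 9.8 × 9.802 × 10⁻⁴ / 88 = 1.0916 × 10⁻⁴ s⁻².
N = √(1.0916 × 10⁻⁴) = 0.010448 rad s⁻¹ → T = 2π/N = 601.38 s = 10.023 min ≈ 10.0 min.

10.0 min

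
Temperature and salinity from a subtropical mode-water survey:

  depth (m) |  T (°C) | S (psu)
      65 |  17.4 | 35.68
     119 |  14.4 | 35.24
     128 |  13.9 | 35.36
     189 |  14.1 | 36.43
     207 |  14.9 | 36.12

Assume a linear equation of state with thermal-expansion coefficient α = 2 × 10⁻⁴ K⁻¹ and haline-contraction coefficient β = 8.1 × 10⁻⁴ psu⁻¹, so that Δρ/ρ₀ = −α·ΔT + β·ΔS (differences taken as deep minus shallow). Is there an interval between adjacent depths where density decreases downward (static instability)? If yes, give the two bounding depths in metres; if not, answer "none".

Evaluate Δρ/ρ₀ = −αΔT + βΔS across each adjacent pair:
  65–119 m: −αΔT+βΔS = −(2 × 10⁻⁴)(-3.0)+(8.1 × 10⁻⁴)(-0.44) = 2.4 × 10⁻⁴ → stable
  119–128 m: −αΔT+βΔS = −(2 × 10⁻⁴)(-0.5)+(8.1 × 10⁻⁴)(+0.12) = 2.0 × 10⁻⁴ → stable
  128–189 m: −αΔT+βΔS = −(2 × 10⁻⁴)(+0.2)+(8.1 × 10⁻⁴)(+1.07) = 8.3 × 10⁻⁴ → stable
  189–207 m: −αΔT+βΔS = −(2 × 10⁻⁴)(+0.8)+(8.1 × 10⁻⁴)(-0.31) = -4.1 × 10⁻⁴ → UNSTABLE
The 189–207 m interval has Δρ < 0: lighter water underlies denser water.

189–207 m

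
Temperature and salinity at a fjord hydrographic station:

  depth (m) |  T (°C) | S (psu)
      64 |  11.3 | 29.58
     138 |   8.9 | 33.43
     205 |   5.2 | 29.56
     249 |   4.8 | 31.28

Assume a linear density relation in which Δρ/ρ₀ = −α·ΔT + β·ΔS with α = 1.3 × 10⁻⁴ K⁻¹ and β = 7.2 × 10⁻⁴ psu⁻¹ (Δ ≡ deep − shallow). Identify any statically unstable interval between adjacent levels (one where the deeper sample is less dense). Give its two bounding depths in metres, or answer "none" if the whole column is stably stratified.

138–205 m

Evaluate Δρ/ρ₀ = −αΔT + βΔS across each adjacent pair:
  64–138 m: −αΔT+βΔS = −(1.3 × 10⁻⁴)(-2.4)+(7.2 × 10⁻⁴)(+3.85) = 3.1 × 10⁻³ → stable
  138–205 m: −αΔT+βΔS = −(1.3 × 10⁻⁴)(-3.7)+(7.2 × 10⁻⁴)(-3.87) = -2.3 × 10⁻³ → UNSTABLE
  205–249 m: −αΔT+βΔS = −(1.3 × 10⁻⁴)(-0.4)+(7.2 × 10⁻⁴)(+1.72) = 1.3 × 10⁻³ → stable
The 138–205 m interval has Δρ < 0: lighter water underlies denser water.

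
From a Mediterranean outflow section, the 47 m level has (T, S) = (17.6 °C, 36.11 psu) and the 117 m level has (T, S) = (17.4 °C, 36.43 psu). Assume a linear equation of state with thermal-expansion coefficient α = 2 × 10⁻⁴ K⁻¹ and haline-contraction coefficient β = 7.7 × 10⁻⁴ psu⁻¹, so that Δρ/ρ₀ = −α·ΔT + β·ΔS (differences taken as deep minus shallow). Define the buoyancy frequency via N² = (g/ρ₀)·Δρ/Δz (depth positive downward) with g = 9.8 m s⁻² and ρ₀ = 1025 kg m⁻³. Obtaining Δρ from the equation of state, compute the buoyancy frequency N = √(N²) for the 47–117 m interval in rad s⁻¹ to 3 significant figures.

6.33 × 10⁻³ rad s⁻¹

ΔT = -0.2 K, ΔS = +0.32 psu (deep − shallow).
Δρ/ρ₀ = −αΔT + βΔS = 4.00 × 10⁻⁵ + 2.464 × 10⁻⁴ = 2.864 × 10⁻⁴, so Δρ ≈ 0.2936 kg m⁻³.
N² = (g/ρ₀)·Δρ/Δz = g·(Δρ/ρ₀)/Δz = 9.8 × 2.864 × 10⁻⁴ / 70 = 4.0096 × 10⁻⁵ s⁻².
N = √(4.0096 × 10⁻⁵) = 6.3321 × 10⁻³ rad s⁻¹ ≈ 6.33 × 10⁻³ rad s⁻¹.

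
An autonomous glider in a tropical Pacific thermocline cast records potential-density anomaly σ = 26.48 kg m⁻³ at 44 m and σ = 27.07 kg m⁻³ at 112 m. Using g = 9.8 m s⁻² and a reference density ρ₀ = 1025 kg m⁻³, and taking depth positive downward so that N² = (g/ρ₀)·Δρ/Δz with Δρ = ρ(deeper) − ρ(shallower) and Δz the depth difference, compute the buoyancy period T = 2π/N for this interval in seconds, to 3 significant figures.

690 s

Δρ = 1027.07 − 1026.48 = 0.59 kg m⁻³ over Δz = 112 − 44 = 68 m.
N² = (9.8/1025) × (0.59/68) = 8.2956 × 10⁻⁵ s⁻².
N = √(8.2956 × 10⁻⁵) = 9.1080 × 10⁻³ rad s⁻¹, so T = 2π/N = 689.85 s ≈ 690 s.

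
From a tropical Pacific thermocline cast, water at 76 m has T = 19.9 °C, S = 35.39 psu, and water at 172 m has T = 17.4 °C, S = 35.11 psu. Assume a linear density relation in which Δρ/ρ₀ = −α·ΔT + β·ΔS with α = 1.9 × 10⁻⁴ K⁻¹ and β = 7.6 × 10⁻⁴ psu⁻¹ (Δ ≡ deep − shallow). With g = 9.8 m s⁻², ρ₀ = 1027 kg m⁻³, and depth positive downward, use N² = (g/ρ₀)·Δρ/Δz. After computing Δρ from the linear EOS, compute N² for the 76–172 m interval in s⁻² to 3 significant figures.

ΔT = -2.5 K, ΔS = -0.28 psu (deep − shallow).
Δρ/ρ₀ = −αΔT + βΔS = 4.75 × 10⁻⁴ − 2.128 × 10⁻⁴ = 2.622 × 10⁻⁴, so Δρ ≈ 0.2693 kg m⁻³.
N² = (g/ρ₀)·Δρ/Δz = g·(Δρ/ρ₀)/Δz = 9.8 × 2.622 × 10⁻⁴ / 96 = 2.6766 × 10⁻⁵ s⁻² ≈ 2.68 × 10⁻⁵ s⁻².

2.68 × 10⁻⁵ s⁻²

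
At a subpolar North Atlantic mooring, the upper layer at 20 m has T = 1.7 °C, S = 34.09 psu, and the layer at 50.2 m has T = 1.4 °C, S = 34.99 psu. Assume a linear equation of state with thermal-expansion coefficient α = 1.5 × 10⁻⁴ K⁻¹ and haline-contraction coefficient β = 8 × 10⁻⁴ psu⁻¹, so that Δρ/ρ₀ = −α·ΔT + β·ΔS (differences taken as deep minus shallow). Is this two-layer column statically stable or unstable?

ΔT = 1.4 − 1.7 = -0.3 K and ΔS = 34.99 − 34.09 = +0.90 psu (deep − shallow).
−αΔT = 4.50 × 10⁻⁵; βΔS = 7.20 × 10⁻⁴; sum Δρ/ρ₀ = 7.65 × 10⁻⁴.
Δρ/ρ₀ > 0, so Δρ > 0: deeper water is denser → statically stable.

stable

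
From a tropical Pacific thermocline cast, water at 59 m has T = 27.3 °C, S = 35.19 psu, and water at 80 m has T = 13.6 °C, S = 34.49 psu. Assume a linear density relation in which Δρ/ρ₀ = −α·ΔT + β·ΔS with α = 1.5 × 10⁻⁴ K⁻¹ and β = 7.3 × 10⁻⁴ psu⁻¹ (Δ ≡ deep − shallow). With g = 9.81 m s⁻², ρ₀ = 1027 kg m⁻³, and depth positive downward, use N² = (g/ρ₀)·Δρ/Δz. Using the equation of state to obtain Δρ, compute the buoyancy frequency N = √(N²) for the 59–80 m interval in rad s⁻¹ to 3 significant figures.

0.0269 rad s⁻¹

ΔT = -13.7 K, ΔS = -0.70 psu (deep − shallow).
Δρ/ρ₀ = −αΔT + βΔS = 2.055 × 10⁻³ − 5.11 × 10⁻⁴ = 1.544 × 10⁻³, so Δρ ≈ 1.586 kg m⁻³.
N² = (g/ρ₀)·Δρ/Δz = g·(Δρ/ρ₀)/Δz = 9.81 × 1.544 × 10⁻³ / 21 = 7.2127 × 10⁻⁴ s⁻².
N = √(7.2127 × 10⁻⁴) = 0.026856 rad s⁻¹ ≈ 0.0269 rad s⁻¹.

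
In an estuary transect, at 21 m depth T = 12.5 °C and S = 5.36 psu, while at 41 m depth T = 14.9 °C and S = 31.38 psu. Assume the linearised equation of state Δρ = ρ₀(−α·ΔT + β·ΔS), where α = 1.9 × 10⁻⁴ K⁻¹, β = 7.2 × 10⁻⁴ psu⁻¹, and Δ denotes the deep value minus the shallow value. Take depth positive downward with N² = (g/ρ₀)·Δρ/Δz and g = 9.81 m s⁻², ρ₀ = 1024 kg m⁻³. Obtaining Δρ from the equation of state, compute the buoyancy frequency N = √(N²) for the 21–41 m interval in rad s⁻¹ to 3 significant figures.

0.0947 rad s⁻¹

ΔT = +2.4 K, ΔS = +26.02 psu (deep − shallow).
Δρ/ρ₀ = −αΔT + βΔS = -4.56 × 10⁻⁴ + 0.0187344 = 0.0182784, so Δρ ≈ 18.72 kg m⁻³.
N² = (g/ρ₀)·Δρ/Δz = g·(Δρ/ρ₀)/Δz = 9.81 × 0.0182784 / 20 = 8.9656 × 10⁻³ s⁻².
N = √(8.9656 × 10⁻³) = 0.094687 rad s⁻¹ ≈ 0.0947 rad s⁻¹.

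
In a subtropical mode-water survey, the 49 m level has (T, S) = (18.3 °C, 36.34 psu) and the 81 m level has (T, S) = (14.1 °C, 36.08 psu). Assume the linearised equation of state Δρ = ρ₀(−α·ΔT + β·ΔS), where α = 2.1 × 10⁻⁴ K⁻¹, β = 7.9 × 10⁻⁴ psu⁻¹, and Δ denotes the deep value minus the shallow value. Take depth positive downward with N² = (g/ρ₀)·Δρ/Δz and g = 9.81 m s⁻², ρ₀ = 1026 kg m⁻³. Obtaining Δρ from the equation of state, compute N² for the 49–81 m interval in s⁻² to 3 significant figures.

2.07 × 10⁻⁴ s⁻²

ΔT = -4.2 K, ΔS = -0.26 psu (deep − shallow).
Δρ/ρ₀ = −αΔT + βΔS = 8.82 × 10⁻⁴ − 2.054 × 10⁻⁴ = 6.766 × 10⁻⁴, so Δρ ≈ 0.6942 kg m⁻³.
N² = (g/ρ₀)·Δρ/Δz = g·(Δρ/ρ₀)/Δz = 9.81 × 6.766 × 10⁻⁴ / 32 = 2.0742 × 10⁻⁴ s⁻² ≈ 2.07 × 10⁻⁴ s⁻².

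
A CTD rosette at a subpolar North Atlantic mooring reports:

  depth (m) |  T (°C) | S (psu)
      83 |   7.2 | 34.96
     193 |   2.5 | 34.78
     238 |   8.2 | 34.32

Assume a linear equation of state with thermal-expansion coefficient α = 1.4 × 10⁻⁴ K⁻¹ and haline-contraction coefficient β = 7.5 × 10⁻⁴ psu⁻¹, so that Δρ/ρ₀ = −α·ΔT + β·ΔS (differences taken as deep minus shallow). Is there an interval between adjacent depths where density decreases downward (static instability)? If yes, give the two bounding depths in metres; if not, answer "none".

193–238 m

Evaluate Δρ/ρ₀ = −αΔT + βΔS across each adjacent pair:
  83–193 m: −αΔT+βΔS = −(1.4 × 10⁻⁴)(-4.7)+(7.5 × 10⁻⁴)(-0.18) = 5.2 × 10⁻⁴ → stable
  193–238 m: −αΔT+βΔS = −(1.4 × 10⁻⁴)(+5.7)+(7.5 × 10⁻⁴)(-0.46) = -1.1 × 10⁻³ → UNSTABLE
The 193–238 m interval has Δρ < 0: lighter water underlies denser water.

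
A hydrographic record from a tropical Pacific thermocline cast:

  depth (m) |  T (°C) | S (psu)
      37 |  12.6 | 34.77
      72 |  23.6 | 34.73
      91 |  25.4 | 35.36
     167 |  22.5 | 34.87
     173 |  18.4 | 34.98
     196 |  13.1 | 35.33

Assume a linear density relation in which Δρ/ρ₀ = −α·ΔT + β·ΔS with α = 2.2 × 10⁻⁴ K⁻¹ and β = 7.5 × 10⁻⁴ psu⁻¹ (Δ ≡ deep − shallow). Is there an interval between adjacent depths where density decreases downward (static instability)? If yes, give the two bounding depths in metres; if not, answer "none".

37–72 m

Evaluate Δρ/ρ₀ = −αΔT + βΔS across each adjacent pair:
  37–72 m: −αΔT+βΔS = −(2.2 × 10⁻⁴)(+11.0)+(7.5 × 10⁻⁴)(-0.04) = -2.5 × 10⁻³ → UNSTABLE
  72–91 m: −αΔT+βΔS = −(2.2 × 10⁻⁴)(+1.8)+(7.5 × 10⁻⁴)(+0.63) = 7.6 × 10⁻⁵ → stable
  91–167 m: −αΔT+βΔS = −(2.2 × 10⁻⁴)(-2.9)+(7.5 × 10⁻⁴)(-0.49) = 2.7 × 10⁻⁴ → stable
  167–173 m: −αΔT+βΔS = −(2.2 × 10⁻⁴)(-4.1)+(7.5 × 10⁻⁴)(+0.11) = 9.8 × 10⁻⁴ → stable
  173–196 m: −αΔT+βΔS = −(2.2 × 10⁻⁴)(-5.3)+(7.5 × 10⁻⁴)(+0.35) = 1.4 × 10⁻³ → stable
The 37–72 m interval has Δρ < 0: lighter water underlies denser water.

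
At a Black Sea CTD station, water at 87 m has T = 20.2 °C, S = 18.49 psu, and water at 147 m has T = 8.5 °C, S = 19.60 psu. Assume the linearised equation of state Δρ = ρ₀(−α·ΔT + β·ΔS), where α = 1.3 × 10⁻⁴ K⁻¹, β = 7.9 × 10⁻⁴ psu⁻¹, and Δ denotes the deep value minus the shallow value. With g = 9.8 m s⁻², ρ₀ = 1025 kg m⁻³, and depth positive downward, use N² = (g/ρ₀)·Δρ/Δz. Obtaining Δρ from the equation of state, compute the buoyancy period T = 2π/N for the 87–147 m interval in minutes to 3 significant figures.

5.29 min

ΔT = -11.7 K, ΔS = +1.11 psu (deep − shallow).
Δρ/ρ₀ = −αΔT + βΔS = 1.521 × 10⁻³ + 8.769 × 10⁻⁴ = 2.3979 × 10⁻³, so Δρ ≈ 2.458 kg m⁻³.
N² = (g/ρ₀)·Δρ/Δz = g·(Δρ/ρ₀)/Δz = 9.8 × 2.3979 × 10⁻³ / 60 = 3.9166 × 10⁻⁴ s⁻².
N = √(3.9166 × 10⁻⁴) = 0.019790 rad s⁻¹ → T = 2π/N = 317.49 s = 5.2915 min ≈ 5.29 min.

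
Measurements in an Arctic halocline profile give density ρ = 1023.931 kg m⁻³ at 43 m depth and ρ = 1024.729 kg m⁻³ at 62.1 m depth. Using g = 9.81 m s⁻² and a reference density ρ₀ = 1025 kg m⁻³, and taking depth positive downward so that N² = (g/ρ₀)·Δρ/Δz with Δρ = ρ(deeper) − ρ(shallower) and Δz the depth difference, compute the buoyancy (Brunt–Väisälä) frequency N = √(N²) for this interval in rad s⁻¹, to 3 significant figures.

Δρ = 1024.729 − 1023.931 = 0.798 kg m⁻³ over Δz = 62.1 − 43 = 19.1 m.
N² = (9.81/1025) × (0.798/19.1) = 3.9987 × 10⁻⁴ s⁻².
N = √(3.9987 × 10⁻⁴) = 0.019997 rad s⁻¹ ≈ 0.0200 rad s⁻¹.
N² > 0, so the interval is statically stable.

0.0200 rad s⁻¹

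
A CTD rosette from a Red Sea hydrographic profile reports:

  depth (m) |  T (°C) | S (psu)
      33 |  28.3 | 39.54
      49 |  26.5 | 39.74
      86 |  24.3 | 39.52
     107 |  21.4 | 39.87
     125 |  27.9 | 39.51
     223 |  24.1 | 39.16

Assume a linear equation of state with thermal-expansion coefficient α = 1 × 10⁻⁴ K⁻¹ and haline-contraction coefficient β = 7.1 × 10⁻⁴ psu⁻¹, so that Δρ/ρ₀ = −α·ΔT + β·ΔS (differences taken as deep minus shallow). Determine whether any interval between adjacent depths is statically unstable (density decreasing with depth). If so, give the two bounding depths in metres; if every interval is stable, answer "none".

Evaluate Δρ/ρ₀ = −αΔT + βΔS across each adjacent pair:
  33–49 m: −αΔT+βΔS = −(1 × 10⁻⁴)(-1.8)+(7.1 × 10⁻⁴)(+0.20) = 3.2 × 10⁻⁴ → stable
  49–86 m: −αΔT+βΔS = −(1 × 10⁻⁴)(-2.2)+(7.1 × 10⁻⁴)(-0.22) = 6.4 × 10⁻⁵ → stable
  86–107 m: −αΔT+βΔS = −(1 × 10⁻⁴)(-2.9)+(7.1 × 10⁻⁴)(+0.35) = 5.4 × 10⁻⁴ → stable
  107–125 m: −αΔT+βΔS = −(1 × 10⁻⁴)(+6.5)+(7.1 × 10⁻⁴)(-0.36) = -9.1 × 10⁻⁴ → UNSTABLE
  125–223 m: −αΔT+βΔS = −(1 × 10⁻⁴)(-3.8)+(7.1 × 10⁻⁴)(-0.35) = 1.3 × 10⁻⁴ → stable
The 107–125 m interval has Δρ < 0: lighter water underlies denser water.

107–125 m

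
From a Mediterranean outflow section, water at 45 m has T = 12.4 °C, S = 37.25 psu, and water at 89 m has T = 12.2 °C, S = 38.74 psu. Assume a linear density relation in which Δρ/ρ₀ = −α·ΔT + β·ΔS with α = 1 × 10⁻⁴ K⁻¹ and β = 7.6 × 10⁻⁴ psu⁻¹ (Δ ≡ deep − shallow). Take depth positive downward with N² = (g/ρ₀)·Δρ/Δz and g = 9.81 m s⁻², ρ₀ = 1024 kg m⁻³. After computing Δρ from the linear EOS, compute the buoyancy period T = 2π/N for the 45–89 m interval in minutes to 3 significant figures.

ΔT = -0.2 K, ΔS = +1.49 psu (deep − shallow).
Δρ/ρ₀ = −αΔT + βΔS = 2.00 × 10⁻⁵ + 1.1324 × 10⁻³ = 1.1524 × 10⁻³, so Δρ ≈ 1.180 kg m⁻³.
N² = (g/ρ₀)·Δρ/Δz = g·(Δρ/ρ₀)/Δz = 9.81 × 1.1524 × 10⁻³ / 44 = 2.5693 × 10⁻⁴ s⁻².
N = √(2.5693 × 10⁻⁴) = 0.016029 rad s⁻¹ → T = 2π/N = 391.99 s = 6.5332 min ≈ 6.53 min.

6.53 min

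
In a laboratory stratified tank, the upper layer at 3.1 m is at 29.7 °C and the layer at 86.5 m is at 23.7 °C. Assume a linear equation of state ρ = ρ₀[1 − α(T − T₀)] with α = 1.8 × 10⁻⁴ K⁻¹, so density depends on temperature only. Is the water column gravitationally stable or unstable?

stable

ΔT = 23.7 − 29.7 = -6.0 K, so Δρ/ρ₀ = −αΔT = 1.08 × 10⁻³.
Δρ/ρ₀ > 0, so Δρ > 0: deeper water is denser → statically stable.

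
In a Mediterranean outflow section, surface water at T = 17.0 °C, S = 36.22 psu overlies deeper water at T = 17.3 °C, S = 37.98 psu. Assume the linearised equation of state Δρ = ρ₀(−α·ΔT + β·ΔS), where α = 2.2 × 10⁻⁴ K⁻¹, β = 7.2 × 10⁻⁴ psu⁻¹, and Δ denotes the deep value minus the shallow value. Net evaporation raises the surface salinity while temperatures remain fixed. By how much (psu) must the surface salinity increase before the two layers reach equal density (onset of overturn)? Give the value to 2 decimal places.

1.67 psu

Neutral buoyancy requires −α(T_deep − T_surf) + β(S_deep − S_surf′) = 0.
S_surf′ = S_deep − (α/β)·ΔT = 37.98 − (2.2 × 10⁻⁴/7.2 × 10⁻⁴)·(+0.3) = 37.8883 psu.
Increase required: 37.8883 − 36.22 = 1.6683 psu.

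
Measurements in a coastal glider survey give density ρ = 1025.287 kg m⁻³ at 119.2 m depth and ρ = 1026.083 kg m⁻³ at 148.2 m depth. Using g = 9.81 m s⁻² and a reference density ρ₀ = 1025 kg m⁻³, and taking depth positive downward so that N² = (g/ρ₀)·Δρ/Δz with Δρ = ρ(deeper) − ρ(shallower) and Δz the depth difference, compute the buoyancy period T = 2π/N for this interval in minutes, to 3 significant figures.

Δρ = 1026.083 − 1025.287 = 0.796 kg m⁻³ over Δz = 148.2 − 119.2 = 29 m.
N² = (9.81/1025) × (0.796/29) = 2.6270 × 10⁻⁴ s⁻².
N = √(2.6270 × 10⁻⁴) = 0.016208 rad s⁻¹, so T = 2π/N = 387.66 s = 6.4610 min ≈ 6.46 min.
Since Δρ > 0 the layer is stably stratified.

6.46 min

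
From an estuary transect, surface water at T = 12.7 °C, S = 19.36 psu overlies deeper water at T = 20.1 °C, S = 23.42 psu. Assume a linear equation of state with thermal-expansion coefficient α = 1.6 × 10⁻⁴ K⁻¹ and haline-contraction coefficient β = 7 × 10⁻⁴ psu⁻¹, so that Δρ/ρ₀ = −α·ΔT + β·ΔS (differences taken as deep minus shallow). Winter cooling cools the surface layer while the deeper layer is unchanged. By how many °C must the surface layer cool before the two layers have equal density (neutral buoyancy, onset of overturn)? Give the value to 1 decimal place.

10.4 °C

Neutral buoyancy requires Δρ = 0, i.e. −α(T_deep − T_surf′) + β(S_deep − S_surf) = 0.
T_surf′ = T_deep − (β/α)·ΔS = 20.1 − (7 × 10⁻⁴/1.6 × 10⁻⁴)·(+4.06) = 2.338 °C.
Cooling required: 12.7 − (2.338) = 10.362 °C.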